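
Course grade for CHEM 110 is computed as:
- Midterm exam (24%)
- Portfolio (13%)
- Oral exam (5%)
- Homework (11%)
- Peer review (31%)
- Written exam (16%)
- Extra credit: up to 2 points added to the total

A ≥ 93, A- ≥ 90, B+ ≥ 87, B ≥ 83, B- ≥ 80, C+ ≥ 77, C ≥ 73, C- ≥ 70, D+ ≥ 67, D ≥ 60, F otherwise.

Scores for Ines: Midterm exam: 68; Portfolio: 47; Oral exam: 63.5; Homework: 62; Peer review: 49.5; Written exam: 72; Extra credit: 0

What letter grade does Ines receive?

Weighted total:
  Midterm exam 68 × 0.24 = 16.32
  Portfolio 47 × 0.13 = 6.11
  Oral exam 63.5 × 0.05 = 3.175
  Homework 62 × 0.11 = 6.82
  Peer review 49.5 × 0.31 = 15.345
  Written exam 72 × 0.16 = 11.52
Sum = 59.29
Extra credit: 59.29 + 0 = 59.29
59.29 < 60 → F

F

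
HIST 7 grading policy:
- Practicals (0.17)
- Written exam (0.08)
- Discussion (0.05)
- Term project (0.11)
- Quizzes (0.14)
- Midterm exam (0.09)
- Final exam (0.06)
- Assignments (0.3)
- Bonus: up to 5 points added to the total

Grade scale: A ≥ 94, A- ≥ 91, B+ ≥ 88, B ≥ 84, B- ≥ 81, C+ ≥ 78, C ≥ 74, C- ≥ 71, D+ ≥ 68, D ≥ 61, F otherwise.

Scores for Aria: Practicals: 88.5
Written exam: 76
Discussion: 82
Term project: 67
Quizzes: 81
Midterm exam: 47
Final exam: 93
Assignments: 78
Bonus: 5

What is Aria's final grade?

Weighted total:
  Practicals 88.5 × 0.17 = 15.045
  Written exam 76 × 0.08 = 6.08
  Discussion 82 × 0.05 = 4.1
  Term project 67 × 0.11 = 7.37
  Quizzes 81 × 0.14 = 11.34
  Midterm exam 47 × 0.09 = 4.23
  Final exam 93 × 0.06 = 5.58
  Assignments 78 × 0.3 = 23.4
Sum = 77.145
Bonus: 77.145 + 5 = 82.145
82.145 is ≥ 81 and < 84 → B-

B-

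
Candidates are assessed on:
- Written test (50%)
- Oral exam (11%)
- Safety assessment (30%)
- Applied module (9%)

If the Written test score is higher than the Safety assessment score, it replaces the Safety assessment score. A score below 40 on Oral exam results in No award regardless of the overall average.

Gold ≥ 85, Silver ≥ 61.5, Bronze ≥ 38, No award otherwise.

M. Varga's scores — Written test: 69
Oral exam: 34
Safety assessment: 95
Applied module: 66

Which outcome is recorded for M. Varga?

Written test (69) ≤ Safety assessment (95), so Safety assessment stays at 95.
Oral exam score 34 < 40: minimum not met.
Weighted total:
  Written test 69 × 0.5 = 34.5
  Oral exam 34 × 0.11 = 3.74
  Safety assessment 95 × 0.3 = 28.5
  Applied module 66 × 0.09 = 5.94
Sum = 72.68
Because the Oral exam minimum was not met, the result is No award.

No award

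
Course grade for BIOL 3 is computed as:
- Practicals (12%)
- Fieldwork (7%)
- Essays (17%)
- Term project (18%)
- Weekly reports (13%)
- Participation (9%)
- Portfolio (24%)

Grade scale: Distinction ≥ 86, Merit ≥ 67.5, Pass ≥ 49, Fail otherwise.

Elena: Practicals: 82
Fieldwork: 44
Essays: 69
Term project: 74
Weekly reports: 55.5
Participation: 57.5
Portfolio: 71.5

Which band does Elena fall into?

Merit

Weighted total:
  Practicals 82 × 0.12 = 9.84
  Fieldwork 44 × 0.07 = 3.08
  Essays 69 × 0.17 = 11.73
  Term project 74 × 0.18 = 13.32
  Weekly reports 55.5 × 0.13 = 7.215
  Participation 57.5 × 0.09 = 5.175
  Portfolio 71.5 × 0.24 = 17.16
Sum = 67.52
67.52 is ≥ 67.5 and < 86 → Merit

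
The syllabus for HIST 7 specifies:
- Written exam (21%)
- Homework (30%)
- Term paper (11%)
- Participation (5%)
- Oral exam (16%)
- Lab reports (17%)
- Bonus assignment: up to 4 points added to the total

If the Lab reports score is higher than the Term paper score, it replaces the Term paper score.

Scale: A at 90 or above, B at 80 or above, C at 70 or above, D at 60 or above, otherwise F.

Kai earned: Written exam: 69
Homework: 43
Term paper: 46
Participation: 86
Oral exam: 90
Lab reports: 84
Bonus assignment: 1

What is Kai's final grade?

Lab reports (84) > Term paper (46), so Term paper counts as 84.
Weighted total:
  Written exam 69 × 0.21 = 14.49
  Homework 43 × 0.3 = 12.9
  Term paper 84 × 0.11 = 9.24
  Participation 86 × 0.05 = 4.3
  Oral exam 90 × 0.16 = 14.4
  Lab reports 84 × 0.17 = 14.28
Sum = 69.61
Bonus assignment: 69.61 + 1 = 70.61
70.61 is ≥ 70 and < 80 → C

C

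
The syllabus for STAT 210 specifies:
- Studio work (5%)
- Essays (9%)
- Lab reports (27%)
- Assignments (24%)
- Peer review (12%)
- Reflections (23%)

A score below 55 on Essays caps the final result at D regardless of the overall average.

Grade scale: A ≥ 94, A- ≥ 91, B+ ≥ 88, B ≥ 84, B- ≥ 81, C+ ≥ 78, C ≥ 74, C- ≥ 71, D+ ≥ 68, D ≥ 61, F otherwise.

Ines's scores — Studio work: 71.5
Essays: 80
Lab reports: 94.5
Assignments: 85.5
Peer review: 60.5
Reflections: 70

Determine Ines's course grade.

C+

Essays score 80 ≥ 55: minimum met.
Weighted total:
  Studio work 71.5 × 0.05 = 3.575
  Essays 80 × 0.09 = 7.2
  Lab reports 94.5 × 0.27 = 25.515
  Assignments 85.5 × 0.24 = 20.52
  Peer review 60.5 × 0.12 = 7.26
  Reflections 70 × 0.23 = 16.1
Sum = 80.17
80.17 is ≥ 78 and < 81 → C+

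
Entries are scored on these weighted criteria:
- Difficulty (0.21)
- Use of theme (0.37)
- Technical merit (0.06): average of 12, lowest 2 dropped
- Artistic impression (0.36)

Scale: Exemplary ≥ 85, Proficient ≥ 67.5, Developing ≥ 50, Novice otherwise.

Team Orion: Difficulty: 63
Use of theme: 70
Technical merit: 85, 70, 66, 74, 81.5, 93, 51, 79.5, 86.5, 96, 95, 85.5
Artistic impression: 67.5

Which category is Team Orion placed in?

Proficient

Technical merit: drop 51, 66 → average of remaining 10 = 846/10 = 84.6
Weighted total:
  Difficulty 63 × 0.21 = 13.23
  Use of theme 70 × 0.37 = 25.9
  Technical merit 84.6 × 0.06 = 5.076
  Artistic impression 67.5 × 0.36 = 24.3
Sum = 68.506
68.506 is ≥ 67.5 and < 85 → Proficient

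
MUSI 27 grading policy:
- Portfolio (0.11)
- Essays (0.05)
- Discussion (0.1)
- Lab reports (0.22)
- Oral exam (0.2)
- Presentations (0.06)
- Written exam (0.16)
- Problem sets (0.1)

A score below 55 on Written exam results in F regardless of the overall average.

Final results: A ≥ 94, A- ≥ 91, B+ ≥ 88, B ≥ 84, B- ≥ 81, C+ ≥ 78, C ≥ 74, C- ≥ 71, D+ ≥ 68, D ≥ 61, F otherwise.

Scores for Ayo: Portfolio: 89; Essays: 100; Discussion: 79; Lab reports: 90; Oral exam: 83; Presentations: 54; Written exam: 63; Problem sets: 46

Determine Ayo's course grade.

C

Written exam score 63 ≥ 55: minimum met.
Weighted total:
  Portfolio 89 × 0.11 = 9.79
  Essays 100 × 0.05 = 5
  Discussion 79 × 0.1 = 7.9
  Lab reports 90 × 0.22 = 19.8
  Oral exam 83 × 0.2 = 16.6
  Presentations 54 × 0.06 = 3.24
  Written exam 63 × 0.16 = 10.08
  Problem sets 46 × 0.1 = 4.6
Sum = 77.01
77.01 is ≥ 74 and < 78 → C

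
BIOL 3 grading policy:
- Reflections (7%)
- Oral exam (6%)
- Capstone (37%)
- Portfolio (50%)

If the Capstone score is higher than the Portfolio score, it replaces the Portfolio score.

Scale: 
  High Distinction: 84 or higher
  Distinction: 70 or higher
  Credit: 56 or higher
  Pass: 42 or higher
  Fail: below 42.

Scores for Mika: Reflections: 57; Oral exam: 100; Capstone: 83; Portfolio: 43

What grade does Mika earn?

Distinction

Capstone (83) > Portfolio (43), so Portfolio counts as 83.
Weighted total:
  Reflections 57 × 0.07 = 3.99
  Oral exam 100 × 0.06 = 6
  Capstone 83 × 0.37 = 30.71
  Portfolio 83 × 0.5 = 41.5
Sum = 82.2
82.2 is ≥ 70 and < 84 → Distinction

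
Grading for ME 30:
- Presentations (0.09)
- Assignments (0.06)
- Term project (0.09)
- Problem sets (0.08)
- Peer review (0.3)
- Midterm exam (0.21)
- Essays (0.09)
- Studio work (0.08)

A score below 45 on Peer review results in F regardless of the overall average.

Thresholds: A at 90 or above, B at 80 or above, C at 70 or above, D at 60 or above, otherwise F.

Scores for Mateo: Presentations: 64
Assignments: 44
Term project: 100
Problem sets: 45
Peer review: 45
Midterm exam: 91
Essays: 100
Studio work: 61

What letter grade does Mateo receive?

D

Peer review score 45 ≥ 45: minimum met.
Weighted total:
  Presentations 64 × 0.09 = 5.76
  Assignments 44 × 0.06 = 2.64
  Term project 100 × 0.09 = 9
  Problem sets 45 × 0.08 = 3.6
  Peer review 45 × 0.3 = 13.5
  Midterm exam 91 × 0.21 = 19.11
  Essays 100 × 0.09 = 9
  Studio work 61 × 0.08 = 4.88
Sum = 67.49
67.49 is ≥ 60 and < 70 → D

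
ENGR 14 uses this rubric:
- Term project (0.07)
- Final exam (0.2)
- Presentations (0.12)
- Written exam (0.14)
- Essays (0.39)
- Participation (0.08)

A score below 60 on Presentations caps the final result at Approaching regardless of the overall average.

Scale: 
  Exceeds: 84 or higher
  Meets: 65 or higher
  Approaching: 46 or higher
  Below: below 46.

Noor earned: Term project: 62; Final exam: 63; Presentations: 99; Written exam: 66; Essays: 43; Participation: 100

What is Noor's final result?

Approaching

Presentations score 99 ≥ 60: minimum met.
Weighted total:
  Term project 62 × 0.07 = 4.34
  Final exam 63 × 0.2 = 12.6
  Presentations 99 × 0.12 = 11.88
  Written exam 66 × 0.14 = 9.24
  Essays 43 × 0.39 = 16.77
  Participation 100 × 0.08 = 8
Sum = 62.83
62.83 is ≥ 46 and < 65 → Approaching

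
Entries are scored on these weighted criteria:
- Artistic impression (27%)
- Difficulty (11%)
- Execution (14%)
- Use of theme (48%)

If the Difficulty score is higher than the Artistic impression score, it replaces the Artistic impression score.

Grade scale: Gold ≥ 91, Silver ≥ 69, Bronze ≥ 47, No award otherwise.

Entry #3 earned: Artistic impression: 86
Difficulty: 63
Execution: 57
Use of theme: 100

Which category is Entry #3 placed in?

Silver

Difficulty (63) ≤ Artistic impression (86), so Artistic impression stays at 86.
Weighted total:
  Artistic impression 86 × 0.27 = 23.22
  Difficulty 63 × 0.11 = 6.93
  Execution 57 × 0.14 = 7.98
  Use of theme 100 × 0.48 = 48
Sum = 86.13
86.13 is ≥ 69 and < 91 → Silver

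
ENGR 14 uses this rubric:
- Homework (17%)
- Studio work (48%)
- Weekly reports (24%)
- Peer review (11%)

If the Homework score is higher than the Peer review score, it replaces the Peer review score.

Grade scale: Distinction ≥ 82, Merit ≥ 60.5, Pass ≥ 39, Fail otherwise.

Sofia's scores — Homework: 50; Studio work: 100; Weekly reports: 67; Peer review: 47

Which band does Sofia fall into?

Homework (50) > Peer review (47), so Peer review counts as 50.
Weighted total:
  Homework 50 × 0.17 = 8.5
  Studio work 100 × 0.48 = 48
  Weekly reports 67 × 0.24 = 16.08
  Peer review 50 × 0.11 = 5.5
Sum = 78.08
78.08 is ≥ 60.5 and < 82 → Merit

Merit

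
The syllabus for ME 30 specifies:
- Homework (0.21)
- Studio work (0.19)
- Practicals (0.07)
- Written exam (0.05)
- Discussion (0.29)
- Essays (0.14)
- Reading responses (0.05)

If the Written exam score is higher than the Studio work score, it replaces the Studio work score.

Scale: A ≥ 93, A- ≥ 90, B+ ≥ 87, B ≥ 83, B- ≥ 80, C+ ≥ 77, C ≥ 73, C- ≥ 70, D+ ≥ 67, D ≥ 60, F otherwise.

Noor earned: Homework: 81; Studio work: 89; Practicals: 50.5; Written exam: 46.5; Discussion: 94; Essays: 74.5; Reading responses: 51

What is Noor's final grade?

Written exam (46.5) ≤ Studio work (89), so Studio work stays at 89.
Weighted total:
  Homework 81 × 0.21 = 17.01
  Studio work 89 × 0.19 = 16.91
  Practicals 50.5 × 0.07 = 3.535
  Written exam 46.5 × 0.05 = 2.325
  Discussion 94 × 0.29 = 27.26
  Essays 74.5 × 0.14 = 10.43
  Reading responses 51 × 0.05 = 2.55
Sum = 80.02
80.02 is ≥ 80 and < 83 → B-

B-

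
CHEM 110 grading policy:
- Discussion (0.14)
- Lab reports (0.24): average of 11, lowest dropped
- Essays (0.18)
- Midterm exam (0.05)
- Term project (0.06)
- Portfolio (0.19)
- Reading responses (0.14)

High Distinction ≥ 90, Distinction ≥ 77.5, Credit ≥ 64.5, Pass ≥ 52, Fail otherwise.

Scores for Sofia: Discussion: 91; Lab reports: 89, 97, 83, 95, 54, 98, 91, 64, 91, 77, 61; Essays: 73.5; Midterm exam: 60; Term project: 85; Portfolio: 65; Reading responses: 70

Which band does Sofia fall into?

Lab reports: drop 54 → average of remaining 10 = 846/10 = 84.6
Weighted total:
  Discussion 91 × 0.14 = 12.74
  Lab reports 84.6 × 0.24 = 20.304
  Essays 73.5 × 0.18 = 13.23
  Midterm exam 60 × 0.05 = 3
  Term project 85 × 0.06 = 5.1
  Portfolio 65 × 0.19 = 12.35
  Reading responses 70 × 0.14 = 9.8
Sum = 76.524
76.524 is ≥ 64.5 and < 77.5 → Credit

Credit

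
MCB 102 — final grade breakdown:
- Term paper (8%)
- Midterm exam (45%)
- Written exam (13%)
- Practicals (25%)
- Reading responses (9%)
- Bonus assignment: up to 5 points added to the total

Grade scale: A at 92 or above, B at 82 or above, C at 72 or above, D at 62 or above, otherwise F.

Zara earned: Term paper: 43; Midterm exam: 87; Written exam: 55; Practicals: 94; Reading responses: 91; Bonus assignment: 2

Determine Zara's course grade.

B

Weighted total:
  Term paper 43 × 0.08 = 3.44
  Midterm exam 87 × 0.45 = 39.15
  Written exam 55 × 0.13 = 7.15
  Practicals 94 × 0.25 = 23.5
  Reading responses 91 × 0.09 = 8.19
Sum = 81.43
Bonus assignment: 81.43 + 2 = 83.43
83.43 is ≥ 82 and < 92 → B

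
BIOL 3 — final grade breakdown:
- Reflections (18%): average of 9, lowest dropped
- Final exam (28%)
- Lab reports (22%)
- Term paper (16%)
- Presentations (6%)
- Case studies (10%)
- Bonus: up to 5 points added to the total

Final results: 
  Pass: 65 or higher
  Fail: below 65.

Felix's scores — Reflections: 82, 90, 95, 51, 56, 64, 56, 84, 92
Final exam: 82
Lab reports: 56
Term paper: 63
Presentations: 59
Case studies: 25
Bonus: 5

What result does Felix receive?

Pass

Reflections: drop 51 → average of remaining 8 = 619/8 = 77.375
Weighted total:
  Reflections 77.375 × 0.18 = 13.9275
  Final exam 82 × 0.28 = 22.96
  Lab reports 56 × 0.22 = 12.32
  Term paper 63 × 0.16 = 10.08
  Presentations 59 × 0.06 = 3.54
  Case studies 25 × 0.1 = 2.5
Sum = 65.3275
Bonus: 65.3275 + 5 = 70.3275
70.3275 ≥ 65 → Pass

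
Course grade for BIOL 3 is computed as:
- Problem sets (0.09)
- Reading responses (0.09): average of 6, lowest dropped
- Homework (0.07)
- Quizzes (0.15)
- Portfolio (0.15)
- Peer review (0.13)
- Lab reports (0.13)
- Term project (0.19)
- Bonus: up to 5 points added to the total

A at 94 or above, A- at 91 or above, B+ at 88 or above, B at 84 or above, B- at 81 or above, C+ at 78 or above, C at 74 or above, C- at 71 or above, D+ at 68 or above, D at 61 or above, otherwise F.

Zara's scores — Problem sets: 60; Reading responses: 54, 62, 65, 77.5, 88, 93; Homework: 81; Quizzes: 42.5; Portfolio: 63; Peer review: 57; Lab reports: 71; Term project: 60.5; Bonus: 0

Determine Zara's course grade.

D

Reading responses: drop 54 → average of remaining 5 = 385.5/5 = 77.1
Weighted total:
  Problem sets 60 × 0.09 = 5.4
  Reading responses 77.1 × 0.09 = 6.939
  Homework 81 × 0.07 = 5.67
  Quizzes 42.5 × 0.15 = 6.375
  Portfolio 63 × 0.15 = 9.45
  Peer review 57 × 0.13 = 7.41
  Lab reports 71 × 0.13 = 9.23
  Term project 60.5 × 0.19 = 11.495
Sum = 61.969
Bonus: 61.969 + 0 = 61.969
61.969 is ≥ 61 and < 68 → D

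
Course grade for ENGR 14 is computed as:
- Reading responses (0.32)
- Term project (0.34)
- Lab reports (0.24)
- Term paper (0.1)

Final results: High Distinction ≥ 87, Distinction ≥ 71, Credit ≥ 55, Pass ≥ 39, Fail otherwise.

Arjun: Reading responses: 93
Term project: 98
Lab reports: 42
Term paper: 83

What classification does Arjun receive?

Distinction

Weighted total:
  Reading responses 93 × 0.32 = 29.76
  Term project 98 × 0.34 = 33.32
  Lab reports 42 × 0.24 = 10.08
  Term paper 83 × 0.1 = 8.3
Sum = 81.46
81.46 is ≥ 71 and < 87 → Distinction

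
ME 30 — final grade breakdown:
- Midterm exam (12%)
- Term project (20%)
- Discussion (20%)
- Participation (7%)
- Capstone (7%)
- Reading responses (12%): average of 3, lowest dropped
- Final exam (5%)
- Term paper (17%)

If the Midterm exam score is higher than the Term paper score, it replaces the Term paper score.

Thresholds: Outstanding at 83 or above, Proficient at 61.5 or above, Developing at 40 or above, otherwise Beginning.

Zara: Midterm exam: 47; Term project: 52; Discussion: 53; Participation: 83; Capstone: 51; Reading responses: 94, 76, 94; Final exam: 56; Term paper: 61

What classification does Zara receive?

Reading responses: drop 76 → average of remaining 2 = 188/2 = 94
Midterm exam (47) ≤ Term paper (61), so Term paper stays at 61.
Weighted total:
  Midterm exam 47 × 0.12 = 5.64
  Term project 52 × 0.2 = 10.4
  Discussion 53 × 0.2 = 10.6
  Participation 83 × 0.07 = 5.81
  Capstone 51 × 0.07 = 3.57
  Reading responses 94 × 0.12 = 11.28
  Final exam 56 × 0.05 = 2.8
  Term paper 61 × 0.17 = 10.37
Sum = 60.47
60.47 is ≥ 40 and < 61.5 → Developing

Developing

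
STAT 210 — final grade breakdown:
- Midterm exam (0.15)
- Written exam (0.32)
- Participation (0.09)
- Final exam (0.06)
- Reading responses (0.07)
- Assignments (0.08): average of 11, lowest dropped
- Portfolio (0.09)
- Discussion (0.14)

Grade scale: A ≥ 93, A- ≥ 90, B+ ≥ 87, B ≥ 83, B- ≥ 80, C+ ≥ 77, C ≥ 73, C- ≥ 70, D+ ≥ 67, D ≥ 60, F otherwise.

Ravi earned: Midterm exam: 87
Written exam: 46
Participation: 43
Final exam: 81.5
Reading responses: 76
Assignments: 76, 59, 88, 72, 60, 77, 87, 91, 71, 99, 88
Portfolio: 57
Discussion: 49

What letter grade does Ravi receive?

D

Assignments: drop 59 → average of remaining 10 = 809/10 = 80.9
Weighted total:
  Midterm exam 87 × 0.15 = 13.05
  Written exam 46 × 0.32 = 14.72
  Participation 43 × 0.09 = 3.87
  Final exam 81.5 × 0.06 = 4.89
  Reading responses 76 × 0.07 = 5.32
  Assignments 80.9 × 0.08 = 6.472
  Portfolio 57 × 0.09 = 5.13
  Discussion 49 × 0.14 = 6.86
Sum = 60.312
60.312 is ≥ 60 and < 67 → D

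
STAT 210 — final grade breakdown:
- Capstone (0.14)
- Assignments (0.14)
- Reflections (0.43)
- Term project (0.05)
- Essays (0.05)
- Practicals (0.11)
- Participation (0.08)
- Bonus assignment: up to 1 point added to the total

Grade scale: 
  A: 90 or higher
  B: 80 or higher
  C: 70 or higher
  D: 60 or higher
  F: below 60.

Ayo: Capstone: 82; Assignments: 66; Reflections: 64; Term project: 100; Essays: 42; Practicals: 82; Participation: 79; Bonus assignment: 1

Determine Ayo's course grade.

C

Weighted total:
  Capstone 82 × 0.14 = 11.48
  Assignments 66 × 0.14 = 9.24
  Reflections 64 × 0.43 = 27.52
  Term project 100 × 0.05 = 5
  Essays 42 × 0.05 = 2.1
  Practicals 82 × 0.11 = 9.02
  Participation 79 × 0.08 = 6.32
Sum = 70.68
Bonus assignment: 70.68 + 1 = 71.68
71.68 is ≥ 70 and < 80 → C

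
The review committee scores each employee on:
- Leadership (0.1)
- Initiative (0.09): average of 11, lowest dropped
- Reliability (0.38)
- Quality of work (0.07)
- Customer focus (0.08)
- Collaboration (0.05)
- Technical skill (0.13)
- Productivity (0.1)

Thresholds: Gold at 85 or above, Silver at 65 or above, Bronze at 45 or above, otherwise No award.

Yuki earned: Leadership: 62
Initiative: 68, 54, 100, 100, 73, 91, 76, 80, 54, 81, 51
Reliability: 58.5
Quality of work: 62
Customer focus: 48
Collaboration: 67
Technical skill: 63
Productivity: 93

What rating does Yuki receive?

Bronze

Initiative: drop 51 → average of remaining 10 = 777/10 = 77.7
Weighted total:
  Leadership 62 × 0.1 = 6.2
  Initiative 77.7 × 0.09 = 6.993
  Reliability 58.5 × 0.38 = 22.23
  Quality of work 62 × 0.07 = 4.34
  Customer focus 48 × 0.08 = 3.84
  Collaboration 67 × 0.05 = 3.35
  Technical skill 63 × 0.13 = 8.19
  Productivity 93 × 0.1 = 9.3
Sum = 64.443
64.443 is ≥ 45 and < 65 → Bronze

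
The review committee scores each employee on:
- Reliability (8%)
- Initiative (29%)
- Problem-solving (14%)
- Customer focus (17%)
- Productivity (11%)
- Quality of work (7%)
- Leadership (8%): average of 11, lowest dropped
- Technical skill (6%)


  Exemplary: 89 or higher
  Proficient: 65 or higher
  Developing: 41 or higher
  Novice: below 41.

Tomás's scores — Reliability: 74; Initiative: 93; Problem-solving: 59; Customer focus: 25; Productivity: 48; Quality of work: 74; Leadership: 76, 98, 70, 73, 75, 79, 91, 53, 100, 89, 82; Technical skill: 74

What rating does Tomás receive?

Proficient

Leadership: drop 53 → average of remaining 10 = 833/10 = 83.3
Weighted total:
  Reliability 74 × 0.08 = 5.92
  Initiative 93 × 0.29 = 26.97
  Problem-solving 59 × 0.14 = 8.26
  Customer focus 25 × 0.17 = 4.25
  Productivity 48 × 0.11 = 5.28
  Quality of work 74 × 0.07 = 5.18
  Leadership 83.3 × 0.08 = 6.664
  Technical skill 74 × 0.06 = 4.44
Sum = 66.964
66.964 is ≥ 65 and < 89 → Proficient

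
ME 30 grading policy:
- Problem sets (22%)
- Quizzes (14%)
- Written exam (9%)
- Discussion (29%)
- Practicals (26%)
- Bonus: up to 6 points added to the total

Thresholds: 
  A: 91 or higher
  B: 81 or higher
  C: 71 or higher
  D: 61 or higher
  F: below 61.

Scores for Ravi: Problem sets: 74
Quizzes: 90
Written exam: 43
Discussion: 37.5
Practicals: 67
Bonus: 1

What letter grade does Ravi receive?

Weighted total:
  Problem sets 74 × 0.22 = 16.28
  Quizzes 90 × 0.14 = 12.6
  Written exam 43 × 0.09 = 3.87
  Discussion 37.5 × 0.29 = 10.875
  Practicals 67 × 0.26 = 17.42
Sum = 61.045
Bonus: 61.045 + 1 = 62.045
62.045 is ≥ 61 and < 71 → D

D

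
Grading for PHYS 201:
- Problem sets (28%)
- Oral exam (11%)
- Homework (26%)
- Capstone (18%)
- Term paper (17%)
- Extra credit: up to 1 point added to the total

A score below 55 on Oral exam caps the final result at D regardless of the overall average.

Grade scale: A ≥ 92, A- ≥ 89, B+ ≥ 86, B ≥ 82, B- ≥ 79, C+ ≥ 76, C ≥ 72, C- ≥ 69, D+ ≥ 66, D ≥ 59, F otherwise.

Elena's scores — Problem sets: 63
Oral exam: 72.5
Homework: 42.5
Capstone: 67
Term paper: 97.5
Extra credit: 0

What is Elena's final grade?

D

Oral exam score 72.5 ≥ 55: minimum met.
Weighted total:
  Problem sets 63 × 0.28 = 17.64
  Oral exam 72.5 × 0.11 = 7.975
  Homework 42.5 × 0.26 = 11.05
  Capstone 67 × 0.18 = 12.06
  Term paper 97.5 × 0.17 = 16.575
Sum = 65.3
Extra credit: 65.3 + 0 = 65.3
65.3 is ≥ 59 and < 66 → D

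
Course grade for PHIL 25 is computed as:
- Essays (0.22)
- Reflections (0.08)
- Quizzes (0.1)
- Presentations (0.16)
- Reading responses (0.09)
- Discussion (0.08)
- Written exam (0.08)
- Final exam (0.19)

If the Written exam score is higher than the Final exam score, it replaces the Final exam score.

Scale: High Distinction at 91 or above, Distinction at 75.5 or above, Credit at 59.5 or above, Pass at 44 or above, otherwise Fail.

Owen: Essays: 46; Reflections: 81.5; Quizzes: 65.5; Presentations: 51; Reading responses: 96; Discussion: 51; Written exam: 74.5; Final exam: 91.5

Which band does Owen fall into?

Written exam (74.5) ≤ Final exam (91.5), so Final exam stays at 91.5.
Weighted total:
  Essays 46 × 0.22 = 10.12
  Reflections 81.5 × 0.08 = 6.52
  Quizzes 65.5 × 0.1 = 6.55
  Presentations 51 × 0.16 = 8.16
  Reading responses 96 × 0.09 = 8.64
  Discussion 51 × 0.08 = 4.08
  Written exam 74.5 × 0.08 = 5.96
  Final exam 91.5 × 0.19 = 17.385
Sum = 67.415
67.415 is ≥ 59.5 and < 75.5 → Credit

Credit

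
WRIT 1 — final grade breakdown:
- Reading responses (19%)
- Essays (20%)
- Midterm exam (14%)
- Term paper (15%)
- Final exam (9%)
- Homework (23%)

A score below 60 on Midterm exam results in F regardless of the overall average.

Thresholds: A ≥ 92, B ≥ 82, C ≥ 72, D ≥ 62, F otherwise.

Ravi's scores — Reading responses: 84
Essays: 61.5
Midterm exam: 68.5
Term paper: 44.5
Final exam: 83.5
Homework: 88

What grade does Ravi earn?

C

Midterm exam score 68.5 ≥ 60: minimum met.
Weighted total:
  Reading responses 84 × 0.19 = 15.96
  Essays 61.5 × 0.2 = 12.3
  Midterm exam 68.5 × 0.14 = 9.59
  Term paper 44.5 × 0.15 = 6.675
  Final exam 83.5 × 0.09 = 7.515
  Homework 88 × 0.23 = 20.24
Sum = 72.28
72.28 is ≥ 72 and < 82 → C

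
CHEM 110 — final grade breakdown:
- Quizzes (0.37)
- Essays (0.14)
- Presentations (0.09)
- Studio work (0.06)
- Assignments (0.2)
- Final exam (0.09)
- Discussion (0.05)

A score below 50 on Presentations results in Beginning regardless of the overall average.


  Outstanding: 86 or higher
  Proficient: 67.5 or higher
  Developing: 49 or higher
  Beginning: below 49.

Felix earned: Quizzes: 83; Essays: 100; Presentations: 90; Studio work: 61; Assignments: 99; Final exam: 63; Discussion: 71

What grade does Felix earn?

Proficient

Presentations score 90 ≥ 50: minimum met.
Weighted total:
  Quizzes 83 × 0.37 = 30.71
  Essays 100 × 0.14 = 14
  Presentations 90 × 0.09 = 8.1
  Studio work 61 × 0.06 = 3.66
  Assignments 99 × 0.2 = 19.8
  Final exam 63 × 0.09 = 5.67
  Discussion 71 × 0.05 = 3.55
Sum = 85.49
85.49 is ≥ 67.5 and < 86 → Proficient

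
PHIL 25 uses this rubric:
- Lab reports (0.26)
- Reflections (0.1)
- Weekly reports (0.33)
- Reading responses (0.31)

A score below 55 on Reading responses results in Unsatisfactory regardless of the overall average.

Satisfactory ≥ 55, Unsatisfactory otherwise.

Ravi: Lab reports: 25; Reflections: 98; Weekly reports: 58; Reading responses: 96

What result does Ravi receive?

Reading responses score 96 ≥ 55: minimum met.
Weighted total:
  Lab reports 25 × 0.26 = 6.5
  Reflections 98 × 0.1 = 9.8
  Weekly reports 58 × 0.33 = 19.14
  Reading responses 96 × 0.31 = 29.76
Sum = 65.2
65.2 ≥ 55 → Satisfactory

Satisfactory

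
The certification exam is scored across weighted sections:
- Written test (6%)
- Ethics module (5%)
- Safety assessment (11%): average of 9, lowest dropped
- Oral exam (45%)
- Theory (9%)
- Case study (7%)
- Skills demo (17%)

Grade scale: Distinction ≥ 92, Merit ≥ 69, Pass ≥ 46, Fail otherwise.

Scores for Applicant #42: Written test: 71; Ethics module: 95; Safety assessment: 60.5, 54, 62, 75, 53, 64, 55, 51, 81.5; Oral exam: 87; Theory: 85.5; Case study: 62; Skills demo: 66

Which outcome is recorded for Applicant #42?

Merit

Safety assessment: drop 51 → average of remaining 8 = 505/8 = 63.125
Weighted total:
  Written test 71 × 0.06 = 4.26
  Ethics module 95 × 0.05 = 4.75
  Safety assessment 63.125 × 0.11 = 6.94375
  Oral exam 87 × 0.45 = 39.15
  Theory 85.5 × 0.09 = 7.695
  Case study 62 × 0.07 = 4.34
  Skills demo 66 × 0.17 = 11.22
Sum = 78.35875
78.35875 is ≥ 69 and < 92 → Merit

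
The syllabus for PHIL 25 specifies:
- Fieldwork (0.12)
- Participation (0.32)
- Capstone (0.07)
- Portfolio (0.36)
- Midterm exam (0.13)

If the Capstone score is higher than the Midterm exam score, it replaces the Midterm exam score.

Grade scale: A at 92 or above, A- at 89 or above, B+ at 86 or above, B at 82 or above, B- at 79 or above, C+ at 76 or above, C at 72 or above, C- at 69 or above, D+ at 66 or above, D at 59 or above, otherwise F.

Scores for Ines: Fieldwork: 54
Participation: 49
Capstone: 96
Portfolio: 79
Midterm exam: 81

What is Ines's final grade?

C-

Capstone (96) > Midterm exam (81), so Midterm exam counts as 96.
Weighted total:
  Fieldwork 54 × 0.12 = 6.48
  Participation 49 × 0.32 = 15.68
  Capstone 96 × 0.07 = 6.72
  Portfolio 79 × 0.36 = 28.44
  Midterm exam 96 × 0.13 = 12.48
Sum = 69.8
69.8 is ≥ 69 and < 72 → C-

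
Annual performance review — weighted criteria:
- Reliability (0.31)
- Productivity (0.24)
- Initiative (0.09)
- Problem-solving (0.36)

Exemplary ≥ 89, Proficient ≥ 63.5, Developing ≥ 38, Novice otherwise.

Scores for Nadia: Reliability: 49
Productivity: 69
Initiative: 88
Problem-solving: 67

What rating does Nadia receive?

Proficient

Weighted total:
  Reliability 49 × 0.31 = 15.19
  Productivity 69 × 0.24 = 16.56
  Initiative 88 × 0.09 = 7.92
  Problem-solving 67 × 0.36 = 24.12
Sum = 63.79
63.79 is ≥ 63.5 and < 89 → Proficient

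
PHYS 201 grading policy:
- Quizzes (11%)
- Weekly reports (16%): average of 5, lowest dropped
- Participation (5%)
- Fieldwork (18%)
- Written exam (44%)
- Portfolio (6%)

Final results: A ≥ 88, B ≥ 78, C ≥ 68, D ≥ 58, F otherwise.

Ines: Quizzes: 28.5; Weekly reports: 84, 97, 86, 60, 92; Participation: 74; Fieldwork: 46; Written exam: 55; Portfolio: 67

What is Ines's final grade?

F

Weekly reports: drop 60 → average of remaining 4 = 359/4 = 89.75
Weighted total:
  Quizzes 28.5 × 0.11 = 3.135
  Weekly reports 89.75 × 0.16 = 14.36
  Participation 74 × 0.05 = 3.7
  Fieldwork 46 × 0.18 = 8.28
  Written exam 55 × 0.44 = 24.2
  Portfolio 67 × 0.06 = 4.02
Sum = 57.695
57.695 < 58 → F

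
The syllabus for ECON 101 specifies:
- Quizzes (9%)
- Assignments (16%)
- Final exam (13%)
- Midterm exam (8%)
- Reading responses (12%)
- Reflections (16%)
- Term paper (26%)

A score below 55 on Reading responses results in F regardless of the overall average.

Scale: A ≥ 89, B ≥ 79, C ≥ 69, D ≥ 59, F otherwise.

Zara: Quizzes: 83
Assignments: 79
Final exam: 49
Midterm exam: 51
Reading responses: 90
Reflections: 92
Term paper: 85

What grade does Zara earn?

C

Reading responses score 90 ≥ 55: minimum met.
Weighted total:
  Quizzes 83 × 0.09 = 7.47
  Assignments 79 × 0.16 = 12.64
  Final exam 49 × 0.13 = 6.37
  Midterm exam 51 × 0.08 = 4.08
  Reading responses 90 × 0.12 = 10.8
  Reflections 92 × 0.16 = 14.72
  Term paper 85 × 0.26 = 22.1
Sum = 78.18
78.18 is ≥ 69 and < 79 → C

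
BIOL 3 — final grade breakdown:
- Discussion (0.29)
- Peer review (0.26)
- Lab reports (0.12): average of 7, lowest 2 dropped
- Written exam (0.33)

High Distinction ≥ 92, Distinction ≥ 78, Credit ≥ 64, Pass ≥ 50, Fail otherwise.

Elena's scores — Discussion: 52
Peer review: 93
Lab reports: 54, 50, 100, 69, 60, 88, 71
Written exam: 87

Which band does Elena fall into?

Credit

Lab reports: drop 50, 54 → average of remaining 5 = 388/5 = 77.6
Weighted total:
  Discussion 52 × 0.29 = 15.08
  Peer review 93 × 0.26 = 24.18
  Lab reports 77.6 × 0.12 = 9.312
  Written exam 87 × 0.33 = 28.71
Sum = 77.282
77.282 is ≥ 64 and < 78 → Credit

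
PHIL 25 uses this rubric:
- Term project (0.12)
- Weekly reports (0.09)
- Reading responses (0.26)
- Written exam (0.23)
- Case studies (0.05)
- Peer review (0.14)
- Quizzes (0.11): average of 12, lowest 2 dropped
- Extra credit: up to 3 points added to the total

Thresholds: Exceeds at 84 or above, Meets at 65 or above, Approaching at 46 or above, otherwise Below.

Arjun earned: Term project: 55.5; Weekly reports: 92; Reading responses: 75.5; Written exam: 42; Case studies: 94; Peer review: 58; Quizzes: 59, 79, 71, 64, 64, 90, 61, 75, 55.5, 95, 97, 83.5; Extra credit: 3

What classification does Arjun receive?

Meets

Quizzes: drop 55.5, 59 → average of remaining 10 = 779.5/10 = 77.95
Weighted total:
  Term project 55.5 × 0.12 = 6.66
  Weekly reports 92 × 0.09 = 8.28
  Reading responses 75.5 × 0.26 = 19.63
  Written exam 42 × 0.23 = 9.66
  Case studies 94 × 0.05 = 4.7
  Peer review 58 × 0.14 = 8.12
  Quizzes 77.95 × 0.11 = 8.5745
Sum = 65.6245
Extra credit: 65.6245 + 3 = 68.6245
68.6245 is ≥ 65 and < 84 → Meets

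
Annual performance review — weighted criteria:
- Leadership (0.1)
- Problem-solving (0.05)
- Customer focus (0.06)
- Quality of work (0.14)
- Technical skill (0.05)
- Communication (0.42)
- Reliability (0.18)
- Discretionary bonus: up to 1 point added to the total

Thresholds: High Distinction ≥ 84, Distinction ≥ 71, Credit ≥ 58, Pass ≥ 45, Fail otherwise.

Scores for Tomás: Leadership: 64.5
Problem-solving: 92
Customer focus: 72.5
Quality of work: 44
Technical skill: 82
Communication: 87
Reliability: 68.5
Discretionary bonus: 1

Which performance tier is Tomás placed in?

Weighted total:
  Leadership 64.5 × 0.1 = 6.45
  Problem-solving 92 × 0.05 = 4.6
  Customer focus 72.5 × 0.06 = 4.35
  Quality of work 44 × 0.14 = 6.16
  Technical skill 82 × 0.05 = 4.1
  Communication 87 × 0.42 = 36.54
  Reliability 68.5 × 0.18 = 12.33
Sum = 74.53
Discretionary bonus: 74.53 + 1 = 75.53
75.53 is ≥ 71 and < 84 → Distinction

Distinction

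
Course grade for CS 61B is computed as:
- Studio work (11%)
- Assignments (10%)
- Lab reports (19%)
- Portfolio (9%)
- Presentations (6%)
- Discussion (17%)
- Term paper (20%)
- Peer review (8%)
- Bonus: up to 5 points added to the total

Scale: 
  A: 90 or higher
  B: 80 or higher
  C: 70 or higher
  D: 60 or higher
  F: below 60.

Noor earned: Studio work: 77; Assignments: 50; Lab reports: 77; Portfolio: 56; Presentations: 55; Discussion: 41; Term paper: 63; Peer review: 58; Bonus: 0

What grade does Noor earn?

D

Weighted total:
  Studio work 77 × 0.11 = 8.47
  Assignments 50 × 0.1 = 5
  Lab reports 77 × 0.19 = 14.63
  Portfolio 56 × 0.09 = 5.04
  Presentations 55 × 0.06 = 3.3
  Discussion 41 × 0.17 = 6.97
  Term paper 63 × 0.2 = 12.6
  Peer review 58 × 0.08 = 4.64
Sum = 60.65
Bonus: 60.65 + 0 = 60.65
60.65 is ≥ 60 and < 70 → D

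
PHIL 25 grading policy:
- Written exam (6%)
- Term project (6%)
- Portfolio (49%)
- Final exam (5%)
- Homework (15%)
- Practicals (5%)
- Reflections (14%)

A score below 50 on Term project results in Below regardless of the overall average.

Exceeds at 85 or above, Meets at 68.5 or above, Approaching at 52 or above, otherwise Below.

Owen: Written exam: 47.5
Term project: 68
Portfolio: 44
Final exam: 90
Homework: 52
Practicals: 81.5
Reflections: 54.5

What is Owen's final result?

Approaching

Term project score 68 ≥ 50: minimum met.
Weighted total:
  Written exam 47.5 × 0.06 = 2.85
  Term project 68 × 0.06 = 4.08
  Portfolio 44 × 0.49 = 21.56
  Final exam 90 × 0.05 = 4.5
  Homework 52 × 0.15 = 7.8
  Practicals 81.5 × 0.05 = 4.075
  Reflections 54.5 × 0.14 = 7.63
Sum = 52.495
52.495 is ≥ 52 and < 68.5 → Approaching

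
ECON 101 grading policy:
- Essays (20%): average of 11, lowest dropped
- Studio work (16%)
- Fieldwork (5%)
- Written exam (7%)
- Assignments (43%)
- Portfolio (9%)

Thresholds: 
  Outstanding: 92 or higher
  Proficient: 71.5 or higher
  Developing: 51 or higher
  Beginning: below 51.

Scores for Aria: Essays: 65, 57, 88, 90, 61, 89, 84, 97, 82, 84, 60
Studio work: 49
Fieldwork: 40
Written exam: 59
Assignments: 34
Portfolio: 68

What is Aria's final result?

Essays: drop 57 → average of remaining 10 = 800/10 = 80
Weighted total:
  Essays 80 × 0.2 = 16
  Studio work 49 × 0.16 = 7.84
  Fieldwork 40 × 0.05 = 2
  Written exam 59 × 0.07 = 4.13
  Assignments 34 × 0.43 = 14.62
  Portfolio 68 × 0.09 = 6.12
Sum = 50.71
50.71 < 51 → Beginning

Beginning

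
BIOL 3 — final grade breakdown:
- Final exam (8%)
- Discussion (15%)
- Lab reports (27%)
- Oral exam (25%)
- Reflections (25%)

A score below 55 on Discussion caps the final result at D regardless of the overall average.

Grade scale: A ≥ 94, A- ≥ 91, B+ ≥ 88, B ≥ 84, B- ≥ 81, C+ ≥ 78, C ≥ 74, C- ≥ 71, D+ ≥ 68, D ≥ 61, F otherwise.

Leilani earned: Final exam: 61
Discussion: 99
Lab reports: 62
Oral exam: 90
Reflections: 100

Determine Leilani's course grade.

B-

Discussion score 99 ≥ 55: minimum met.
Weighted total:
  Final exam 61 × 0.08 = 4.88
  Discussion 99 × 0.15 = 14.85
  Lab reports 62 × 0.27 = 16.74
  Oral exam 90 × 0.25 = 22.5
  Reflections 100 × 0.25 = 25
Sum = 83.97
83.97 is ≥ 81 and < 84 → B-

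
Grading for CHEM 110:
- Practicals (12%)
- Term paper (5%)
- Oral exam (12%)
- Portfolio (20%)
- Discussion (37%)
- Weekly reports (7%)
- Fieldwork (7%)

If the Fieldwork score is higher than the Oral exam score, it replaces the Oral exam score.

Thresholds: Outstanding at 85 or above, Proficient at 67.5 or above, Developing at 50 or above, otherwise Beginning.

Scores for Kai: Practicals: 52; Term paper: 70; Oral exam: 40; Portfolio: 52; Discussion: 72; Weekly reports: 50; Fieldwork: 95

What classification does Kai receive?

Proficient

Fieldwork (95) > Oral exam (40), so Oral exam counts as 95.
Weighted total:
  Practicals 52 × 0.12 = 6.24
  Term paper 70 × 0.05 = 3.5
  Oral exam 95 × 0.12 = 11.4
  Portfolio 52 × 0.2 = 10.4
  Discussion 72 × 0.37 = 26.64
  Weekly reports 50 × 0.07 = 3.5
  Fieldwork 95 × 0.07 = 6.65
Sum = 68.33
68.33 is ≥ 67.5 and < 85 → Proficient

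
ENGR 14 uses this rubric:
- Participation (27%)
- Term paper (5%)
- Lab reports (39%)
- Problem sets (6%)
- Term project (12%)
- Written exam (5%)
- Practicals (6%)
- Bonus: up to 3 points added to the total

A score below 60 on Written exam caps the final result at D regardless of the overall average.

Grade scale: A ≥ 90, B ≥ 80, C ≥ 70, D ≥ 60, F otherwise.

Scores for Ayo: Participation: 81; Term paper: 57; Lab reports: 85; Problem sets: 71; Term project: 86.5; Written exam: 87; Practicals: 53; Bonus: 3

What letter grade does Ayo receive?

B

Written exam score 87 ≥ 60: minimum met.
Weighted total:
  Participation 81 × 0.27 = 21.87
  Term paper 57 × 0.05 = 2.85
  Lab reports 85 × 0.39 = 33.15
  Problem sets 71 × 0.06 = 4.26
  Term project 86.5 × 0.12 = 10.38
  Written exam 87 × 0.05 = 4.35
  Practicals 53 × 0.06 = 3.18
Sum = 80.04
Bonus: 80.04 + 3 = 83.04
83.04 is ≥ 80 and < 90 → B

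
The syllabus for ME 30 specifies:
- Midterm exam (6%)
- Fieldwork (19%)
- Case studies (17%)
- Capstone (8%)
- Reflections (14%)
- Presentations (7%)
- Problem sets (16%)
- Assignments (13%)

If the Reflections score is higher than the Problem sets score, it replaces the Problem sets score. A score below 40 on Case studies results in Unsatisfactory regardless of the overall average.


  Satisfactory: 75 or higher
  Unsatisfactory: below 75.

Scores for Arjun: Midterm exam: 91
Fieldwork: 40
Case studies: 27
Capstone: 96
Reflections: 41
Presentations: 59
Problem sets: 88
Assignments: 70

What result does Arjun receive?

Reflections (41) ≤ Problem sets (88), so Problem sets stays at 88.
Case studies score 27 < 40: minimum not met.
Weighted total:
  Midterm exam 91 × 0.06 = 5.46
  Fieldwork 40 × 0.19 = 7.6
  Case studies 27 × 0.17 = 4.59
  Capstone 96 × 0.08 = 7.68
  Reflections 41 × 0.14 = 5.74
  Presentations 59 × 0.07 = 4.13
  Problem sets 88 × 0.16 = 14.08
  Assignments 70 × 0.13 = 9.1
Sum = 58.38
Because the Case studies minimum was not met, the result is Unsatisfactory.

Unsatisfactory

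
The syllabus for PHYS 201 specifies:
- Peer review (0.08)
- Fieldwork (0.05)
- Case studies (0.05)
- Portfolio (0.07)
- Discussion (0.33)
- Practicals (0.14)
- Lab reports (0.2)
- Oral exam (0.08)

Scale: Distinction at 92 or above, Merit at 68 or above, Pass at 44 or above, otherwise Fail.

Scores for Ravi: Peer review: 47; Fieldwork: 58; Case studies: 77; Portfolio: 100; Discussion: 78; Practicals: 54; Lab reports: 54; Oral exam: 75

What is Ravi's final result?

Weighted total:
  Peer review 47 × 0.08 = 3.76
  Fieldwork 58 × 0.05 = 2.9
  Case studies 77 × 0.05 = 3.85
  Portfolio 100 × 0.07 = 7
  Discussion 78 × 0.33 = 25.74
  Practicals 54 × 0.14 = 7.56
  Lab reports 54 × 0.2 = 10.8
  Oral exam 75 × 0.08 = 6
Sum = 67.61
67.61 is ≥ 44 and < 68 → Pass

Pass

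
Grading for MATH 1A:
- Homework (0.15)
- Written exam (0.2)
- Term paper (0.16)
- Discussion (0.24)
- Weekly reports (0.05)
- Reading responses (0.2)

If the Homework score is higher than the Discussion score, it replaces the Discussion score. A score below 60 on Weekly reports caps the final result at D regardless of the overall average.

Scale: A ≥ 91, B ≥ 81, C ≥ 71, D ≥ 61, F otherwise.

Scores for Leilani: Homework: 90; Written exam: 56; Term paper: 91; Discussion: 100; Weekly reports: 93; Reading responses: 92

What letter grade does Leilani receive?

Homework (90) ≤ Discussion (100), so Discussion stays at 100.
Weekly reports score 93 ≥ 60: minimum met.
Weighted total:
  Homework 90 × 0.15 = 13.5
  Written exam 56 × 0.2 = 11.2
  Term paper 91 × 0.16 = 14.56
  Discussion 100 × 0.24 = 24
  Weekly reports 93 × 0.05 = 4.65
  Reading responses 92 × 0.2 = 18.4
Sum = 86.31
86.31 is ≥ 81 and < 91 → B

B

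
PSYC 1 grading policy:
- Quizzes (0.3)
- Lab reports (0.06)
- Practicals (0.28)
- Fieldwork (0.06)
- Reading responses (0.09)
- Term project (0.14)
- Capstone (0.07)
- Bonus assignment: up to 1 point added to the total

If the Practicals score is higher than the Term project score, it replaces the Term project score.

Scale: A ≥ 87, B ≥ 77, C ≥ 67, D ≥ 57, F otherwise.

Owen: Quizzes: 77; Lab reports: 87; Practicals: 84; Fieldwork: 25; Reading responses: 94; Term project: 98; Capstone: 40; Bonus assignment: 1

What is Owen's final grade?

B

Practicals (84) ≤ Term project (98), so Term project stays at 98.
Weighted total:
  Quizzes 77 × 0.3 = 23.1
  Lab reports 87 × 0.06 = 5.22
  Practicals 84 × 0.28 = 23.52
  Fieldwork 25 × 0.06 = 1.5
  Reading responses 94 × 0.09 = 8.46
  Term project 98 × 0.14 = 13.72
  Capstone 40 × 0.07 = 2.8
Sum = 78.32
Bonus assignment: 78.32 + 1 = 79.32
79.32 is ≥ 77 and < 87 → B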